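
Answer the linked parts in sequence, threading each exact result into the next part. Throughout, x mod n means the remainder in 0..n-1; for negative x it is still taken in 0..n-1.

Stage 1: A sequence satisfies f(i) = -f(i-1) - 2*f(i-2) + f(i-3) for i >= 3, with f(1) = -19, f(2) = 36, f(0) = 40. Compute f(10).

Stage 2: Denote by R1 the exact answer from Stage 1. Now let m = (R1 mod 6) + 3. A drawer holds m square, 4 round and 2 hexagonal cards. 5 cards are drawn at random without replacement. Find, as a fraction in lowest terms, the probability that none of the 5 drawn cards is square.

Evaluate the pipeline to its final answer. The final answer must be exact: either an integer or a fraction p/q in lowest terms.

Stage 1: f(3) = -1*(36) - 2*(-19) + 1*(40) = 42; iterating: f(3)=42, f(4)=-133, f(5)=85, f(6)=223, f(7)=-526, f(8)=165, f(9)=1110, f(10)=-1966; answer -1966
Stage 2: R1 = -1966; m = 5; total draws C(11,5) = 462; favorable C(6,5) = 6; P = 1/77; answer 1/77

1/77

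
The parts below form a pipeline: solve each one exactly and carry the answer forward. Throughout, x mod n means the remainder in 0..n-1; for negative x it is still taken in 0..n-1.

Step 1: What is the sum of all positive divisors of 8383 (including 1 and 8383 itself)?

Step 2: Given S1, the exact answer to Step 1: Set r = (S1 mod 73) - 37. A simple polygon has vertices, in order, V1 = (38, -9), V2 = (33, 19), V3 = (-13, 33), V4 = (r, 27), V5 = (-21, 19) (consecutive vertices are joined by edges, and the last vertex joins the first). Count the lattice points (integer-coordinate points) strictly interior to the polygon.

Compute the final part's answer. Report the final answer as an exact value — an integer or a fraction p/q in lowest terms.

1086

Step 1: 8383 = 83 * 101; sigma = (1 + 83) * (1 + 101) = 84 * 102 = 8568; answer 8568
Step 2: S1 = 8568; r = -10; cross terms: (38*19 - 33*-9)=1019, (33*33 - -13*19)=1336, (-13*27 - -10*33)=-21, (-10*19 - -21*27)=377, (-21*-9 - 38*19)=-533; twice the area = |2178| = 2178; area = 1089; boundary points = 1 + 2 + 3 + 1 + 1 = 8; strictly interior points = area - boundary/2 + 1 = 1086; answer 1086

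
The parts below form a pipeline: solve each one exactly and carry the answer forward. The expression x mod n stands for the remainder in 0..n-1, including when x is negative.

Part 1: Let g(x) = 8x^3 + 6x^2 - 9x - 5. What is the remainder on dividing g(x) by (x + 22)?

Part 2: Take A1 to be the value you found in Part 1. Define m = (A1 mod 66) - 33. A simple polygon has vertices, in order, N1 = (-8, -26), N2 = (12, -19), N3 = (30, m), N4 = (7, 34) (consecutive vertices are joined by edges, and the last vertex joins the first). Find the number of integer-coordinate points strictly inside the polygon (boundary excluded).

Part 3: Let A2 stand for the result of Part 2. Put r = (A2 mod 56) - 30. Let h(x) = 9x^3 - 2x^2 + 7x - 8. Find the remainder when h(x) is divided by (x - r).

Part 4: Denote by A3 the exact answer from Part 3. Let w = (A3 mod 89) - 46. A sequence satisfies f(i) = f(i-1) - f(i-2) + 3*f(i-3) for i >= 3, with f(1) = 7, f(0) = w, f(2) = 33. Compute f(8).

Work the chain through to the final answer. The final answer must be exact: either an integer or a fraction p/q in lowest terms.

Part 1: remainder = value at the root: 8*(-22)^3 + 6*(-22)^2 - 9*(-22)^1 - 5 = (-85184) + (2904) + (198) + (-5) = -82087; answer -82087
Part 2: A1 = -82087; m = -16; cross terms: (-8*-19 - 12*-26)=464, (12*-16 - 30*-19)=378, (30*34 - 7*-16)=1132, (7*-26 - -8*34)=90; twice the area = |2064| = 2064; area = 1032; boundary points = 1 + 3 + 1 + 15 = 20; strictly interior points = area - boundary/2 + 1 = 1023; answer 1023
Part 3: A2 = 1023; r = -15; remainder = value at the root: 9*(-15)^3 - 2*(-15)^2 + 7*(-15)^1 - 8 = (-30375) + (-450) + (-105) + (-8) = -30938; answer -30938
Part 4: A3 = -30938; w = -12; f(3) = 1*(33) - 1*(7) + 3*(-12) = -10; iterating: f(3)=-10, f(4)=-22, f(5)=87, f(6)=79, f(7)=-74, f(8)=108; answer 108

108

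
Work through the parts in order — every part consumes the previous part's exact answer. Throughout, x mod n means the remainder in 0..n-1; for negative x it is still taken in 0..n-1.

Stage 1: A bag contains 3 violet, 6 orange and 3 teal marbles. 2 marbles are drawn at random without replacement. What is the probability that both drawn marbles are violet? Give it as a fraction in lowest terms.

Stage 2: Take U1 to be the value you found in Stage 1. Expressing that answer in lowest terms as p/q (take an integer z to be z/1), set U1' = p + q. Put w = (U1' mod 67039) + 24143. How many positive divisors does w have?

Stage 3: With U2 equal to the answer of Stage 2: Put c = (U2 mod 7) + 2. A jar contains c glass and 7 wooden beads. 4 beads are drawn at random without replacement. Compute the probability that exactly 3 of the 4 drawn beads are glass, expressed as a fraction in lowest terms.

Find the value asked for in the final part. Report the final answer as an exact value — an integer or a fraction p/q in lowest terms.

1/30

Stage 1: total draws C(12,2) = 66; favorable C(3,2) = 3; P = 1/22; answer 1/22
Stage 2: U1 = 1/22; threaded value p + q = 23; w = 24166; 24166 = 2 * 43 * 281; number of divisors = (1+1) * (1+1) * (1+1) = 8; answer 8
Stage 3: U2 = 8; c = 3; total draws C(10,4) = 210; favorable C(3,3)*C(7,1) = 7; P = 1/30; answer 1/30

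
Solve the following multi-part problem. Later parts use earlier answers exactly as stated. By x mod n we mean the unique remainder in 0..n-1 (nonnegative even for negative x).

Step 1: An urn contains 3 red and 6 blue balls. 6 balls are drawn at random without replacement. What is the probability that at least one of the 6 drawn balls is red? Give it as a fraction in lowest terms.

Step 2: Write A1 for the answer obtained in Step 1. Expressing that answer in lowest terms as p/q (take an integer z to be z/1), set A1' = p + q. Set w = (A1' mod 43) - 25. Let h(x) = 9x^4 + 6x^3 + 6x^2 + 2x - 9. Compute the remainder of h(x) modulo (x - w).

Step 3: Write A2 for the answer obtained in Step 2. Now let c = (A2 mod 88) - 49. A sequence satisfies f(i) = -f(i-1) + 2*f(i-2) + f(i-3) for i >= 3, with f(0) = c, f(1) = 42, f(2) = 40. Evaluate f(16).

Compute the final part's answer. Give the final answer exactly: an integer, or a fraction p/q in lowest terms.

Step 1: total draws C(9,6) = 84; complement C(6,6) = 1; favorable 84 - 1 = 83; P = 83/84; answer 83/84
Step 2: A1 = 83/84; threaded value p + q = 167; w = 13; remainder = value at the root: 9*(13)^4 + 6*(13)^3 + 6*(13)^2 + 2*(13)^1 - 9 = (257049) + (13182) + (1014) + (26) + (-9) = 271262; answer 271262
Step 3: A2 = 271262; c = -3; f(3) = -1*(40) + 2*(42) + 1*(-3) = 41; iterating: f(3)=41, f(4)=81, f(5)=41, f(6)=162, f(7)=1, f(8)=364, f(9)=-200, f(10)=929, f(11)=-965, f(12)=2623, f(13)=-3624, f(14)=7905, f(15)=-12530, f(16)=24716; answer 24716

24716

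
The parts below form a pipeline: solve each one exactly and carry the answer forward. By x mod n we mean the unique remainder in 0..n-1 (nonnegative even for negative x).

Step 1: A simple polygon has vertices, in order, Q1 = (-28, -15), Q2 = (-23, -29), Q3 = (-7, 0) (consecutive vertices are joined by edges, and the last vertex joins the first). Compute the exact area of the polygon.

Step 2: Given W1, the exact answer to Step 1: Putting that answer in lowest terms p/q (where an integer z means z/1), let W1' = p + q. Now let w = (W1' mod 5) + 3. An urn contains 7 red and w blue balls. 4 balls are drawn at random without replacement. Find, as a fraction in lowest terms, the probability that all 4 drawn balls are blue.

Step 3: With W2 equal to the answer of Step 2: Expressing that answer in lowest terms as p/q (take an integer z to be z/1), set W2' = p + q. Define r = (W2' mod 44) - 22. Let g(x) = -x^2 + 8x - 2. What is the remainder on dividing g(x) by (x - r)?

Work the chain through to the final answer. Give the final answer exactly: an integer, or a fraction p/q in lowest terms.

Step 1: cross terms: (-28*-29 - -23*-15)=467, (-23*0 - -7*-29)=-203, (-7*-15 - -28*0)=105; twice the area = |369| = 369; area = 369/2; answer 369/2
Step 2: W1 = 369/2; threaded value p + q = 371; w = 4; total draws C(11,4) = 330; favorable C(4,4) = 1; P = 1/330; answer 1/330
Step 3: W2 = 1/330; threaded value p + q = 331; r = 1; remainder = value at the root: -1*(1)^2 + 8*(1)^1 - 2 = (-1) + (8) + (-2) = 5; answer 5

5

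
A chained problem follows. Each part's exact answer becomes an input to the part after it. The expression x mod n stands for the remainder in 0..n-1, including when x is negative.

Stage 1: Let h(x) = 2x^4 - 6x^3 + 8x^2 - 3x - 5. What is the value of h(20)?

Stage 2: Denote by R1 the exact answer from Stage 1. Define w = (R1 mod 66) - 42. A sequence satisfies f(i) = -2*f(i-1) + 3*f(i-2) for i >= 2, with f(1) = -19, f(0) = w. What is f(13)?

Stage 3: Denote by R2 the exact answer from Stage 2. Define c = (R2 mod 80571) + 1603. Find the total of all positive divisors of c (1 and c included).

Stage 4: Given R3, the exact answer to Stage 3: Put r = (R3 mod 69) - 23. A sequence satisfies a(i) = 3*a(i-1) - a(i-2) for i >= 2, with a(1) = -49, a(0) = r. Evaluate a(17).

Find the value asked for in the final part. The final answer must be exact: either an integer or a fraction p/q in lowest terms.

Stage 1: 2*(20)^4 - 6*(20)^3 + 8*(20)^2 - 3*(20)^1 - 5 = (320000) + (-48000) + (3200) + (-60) + (-5) = 275135; answer 275135
Stage 2: R1 = 275135; w = 5; f(2) = -2*(-19) + 3*(5) = 53; iterating: f(2)=53, f(3)=-163, f(4)=485, f(5)=-1459, f(6)=4373, f(7)=-13123, f(8)=39365, f(9)=-118099, f(10)=354293, f(11)=-1062883, f(12)=3188645, f(13)=-9565939; answer -9565939
Stage 3: R2 = -9565939; c = 23613; 23613 = 3 * 17 * 463; sigma = (1 + 3) * (1 + 17) * (1 + 463) = 4 * 18 * 464 = 33408; answer 33408
Stage 4: R3 = 33408; r = -11; a(2) = 3*(-49) - 1*(-11) = -136; iterating: a(2)=-136, a(3)=-359, a(4)=-941, a(5)=-2464, a(6)=-6451, a(7)=-16889, a(8)=-44216, a(9)=-115759, a(10)=-303061, a(11)=-793424, a(12)=-2077211, a(13)=-5438209, a(14)=-14237416, a(15)=-37274039, a(16)=-97584701, a(17)=-255480064; answer -255480064

-255480064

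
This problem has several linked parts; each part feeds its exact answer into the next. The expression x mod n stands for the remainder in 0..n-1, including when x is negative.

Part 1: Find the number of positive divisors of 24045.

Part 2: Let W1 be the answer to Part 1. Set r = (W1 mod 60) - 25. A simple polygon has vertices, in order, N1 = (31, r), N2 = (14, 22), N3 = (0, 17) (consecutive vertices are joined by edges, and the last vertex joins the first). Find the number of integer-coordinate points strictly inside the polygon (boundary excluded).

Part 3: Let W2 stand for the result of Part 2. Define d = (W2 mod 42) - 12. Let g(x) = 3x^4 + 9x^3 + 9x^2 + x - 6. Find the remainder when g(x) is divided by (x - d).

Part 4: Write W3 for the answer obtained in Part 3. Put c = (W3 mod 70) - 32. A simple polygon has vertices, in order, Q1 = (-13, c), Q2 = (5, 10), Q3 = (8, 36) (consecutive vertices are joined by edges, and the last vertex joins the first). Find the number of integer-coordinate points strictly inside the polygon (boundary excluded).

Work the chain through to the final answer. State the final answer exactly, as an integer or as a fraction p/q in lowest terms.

Part 1: 24045 = 3 * 5 * 7 * 229; number of divisors = (1+1) * (1+1) * (1+1) * (1+1) = 16; answer 16
Part 2: W1 = 16; r = -9; cross terms: (31*22 - 14*-9)=808, (14*17 - 0*22)=238, (0*-9 - 31*17)=-527; twice the area = |519| = 519; area = 519/2; boundary points = 1 + 1 + 1 = 3; strictly interior points = area - boundary/2 + 1 = 259; answer 259
Part 3: W2 = 259; d = -5; remainder = value at the root: 3*(-5)^4 + 9*(-5)^3 + 9*(-5)^2 + 1*(-5)^1 - 6 = (1875) + (-1125) + (225) + (-5) + (-6) = 964; answer 964
Part 4: W3 = 964; c = 22; cross terms: (-13*10 - 5*22)=-240, (5*36 - 8*10)=100, (8*22 - -13*36)=644; twice the area = |504| = 504; area = 252; boundary points = 6 + 1 + 7 = 14; strictly interior points = area - boundary/2 + 1 = 246; answer 246

246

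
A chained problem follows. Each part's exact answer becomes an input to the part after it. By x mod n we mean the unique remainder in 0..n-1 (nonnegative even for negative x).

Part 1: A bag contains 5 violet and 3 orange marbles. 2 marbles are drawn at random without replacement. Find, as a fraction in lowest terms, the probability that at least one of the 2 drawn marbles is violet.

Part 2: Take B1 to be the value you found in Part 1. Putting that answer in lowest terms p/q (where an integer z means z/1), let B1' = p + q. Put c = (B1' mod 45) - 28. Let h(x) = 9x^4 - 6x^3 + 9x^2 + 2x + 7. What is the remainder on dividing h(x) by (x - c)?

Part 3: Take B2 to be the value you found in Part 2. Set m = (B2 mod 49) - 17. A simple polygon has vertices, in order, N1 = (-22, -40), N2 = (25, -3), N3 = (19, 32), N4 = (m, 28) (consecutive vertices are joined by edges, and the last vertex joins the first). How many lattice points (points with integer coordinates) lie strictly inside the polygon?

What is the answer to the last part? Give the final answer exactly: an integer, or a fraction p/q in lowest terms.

Part 1: total draws C(8,2) = 28; complement C(3,2) = 3; favorable 28 - 3 = 25; P = 25/28; answer 25/28
Part 2: B1 = 25/28; threaded value p + q = 53; c = -20; remainder = value at the root: 9*(-20)^4 - 6*(-20)^3 + 9*(-20)^2 + 2*(-20)^1 + 7 = (1440000) + (48000) + (3600) + (-40) + (7) = 1491567; answer 1491567
Part 3: B2 = 1491567; m = -10; cross terms: (-22*-3 - 25*-40)=1066, (25*32 - 19*-3)=857, (19*28 - -10*32)=852, (-10*-40 - -22*28)=1016; twice the area = |3791| = 3791; area = 3791/2; boundary points = 1 + 1 + 1 + 4 = 7; strictly interior points = area - boundary/2 + 1 = 1893; answer 1893

1893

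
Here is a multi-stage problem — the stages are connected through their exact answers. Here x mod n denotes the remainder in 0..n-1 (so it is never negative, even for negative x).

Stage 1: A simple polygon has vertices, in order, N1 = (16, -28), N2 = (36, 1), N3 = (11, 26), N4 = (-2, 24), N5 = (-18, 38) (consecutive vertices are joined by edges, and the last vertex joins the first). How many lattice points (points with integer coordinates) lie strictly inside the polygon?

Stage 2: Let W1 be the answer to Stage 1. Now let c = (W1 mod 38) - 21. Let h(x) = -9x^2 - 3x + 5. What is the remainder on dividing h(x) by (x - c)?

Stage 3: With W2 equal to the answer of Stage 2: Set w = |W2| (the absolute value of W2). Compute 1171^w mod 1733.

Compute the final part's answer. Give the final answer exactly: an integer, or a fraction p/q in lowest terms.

1723

Stage 1: cross terms: (16*1 - 36*-28)=1024, (36*26 - 11*1)=925, (11*24 - -2*26)=316, (-2*38 - -18*24)=356, (-18*-28 - 16*38)=-104; twice the area = |2517| = 2517; area = 2517/2; boundary points = 1 + 25 + 1 + 2 + 2 = 31; strictly interior points = area - boundary/2 + 1 = 1244; answer 1244
Stage 2: W1 = 1244; c = 7; remainder = value at the root: -9*(7)^2 - 3*(7)^1 + 5 = (-441) + (-21) + (5) = -457; answer -457
Stage 3: W2 = -457; w = 457; squarings mod 1733: 1171^1=1171, 1171^2=438, 1171^4=1214, 1171^8=746, 1171^16=223, 1171^32=1205, 1171^64=1504, 1171^128=451, 1171^256=640; 1171^457 = 1171^1 * 1171^8 * 1171^64 * 1171^128 * 1171^256 = 1723 (mod 1733); answer 1723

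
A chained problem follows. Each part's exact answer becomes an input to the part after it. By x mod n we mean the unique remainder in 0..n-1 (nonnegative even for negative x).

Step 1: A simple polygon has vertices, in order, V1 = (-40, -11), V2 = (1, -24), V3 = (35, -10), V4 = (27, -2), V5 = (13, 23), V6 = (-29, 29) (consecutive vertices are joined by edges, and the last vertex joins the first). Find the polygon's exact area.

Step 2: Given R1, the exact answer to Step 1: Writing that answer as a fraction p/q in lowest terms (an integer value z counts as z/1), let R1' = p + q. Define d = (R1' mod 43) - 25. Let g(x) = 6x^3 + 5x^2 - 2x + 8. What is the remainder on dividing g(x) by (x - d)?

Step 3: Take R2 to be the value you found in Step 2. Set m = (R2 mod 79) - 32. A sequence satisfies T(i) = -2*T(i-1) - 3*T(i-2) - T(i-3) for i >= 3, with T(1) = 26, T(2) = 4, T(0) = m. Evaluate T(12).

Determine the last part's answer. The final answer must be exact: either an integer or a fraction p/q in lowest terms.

-3016

Step 1: cross terms: (-40*-24 - 1*-11)=971, (1*-10 - 35*-24)=830, (35*-2 - 27*-10)=200, (27*23 - 13*-2)=647, (13*29 - -29*23)=1044, (-29*-11 - -40*29)=1479; twice the area = |5171| = 5171; area = 5171/2; answer 5171/2
Step 2: R1 = 5171/2; threaded value p + q = 5173; d = -12; remainder = value at the root: 6*(-12)^3 + 5*(-12)^2 - 2*(-12)^1 + 8 = (-10368) + (720) + (24) + (8) = -9616; answer -9616
Step 3: R2 = -9616; m = -10; T(3) = -2*(4) - 3*(26) - 1*(-10) = -76; iterating: T(3)=-76, T(4)=114, T(5)=-4, T(6)=-258, T(7)=414, T(8)=-50, T(9)=-884, T(10)=1504, T(11)=-306, T(12)=-3016; answer -3016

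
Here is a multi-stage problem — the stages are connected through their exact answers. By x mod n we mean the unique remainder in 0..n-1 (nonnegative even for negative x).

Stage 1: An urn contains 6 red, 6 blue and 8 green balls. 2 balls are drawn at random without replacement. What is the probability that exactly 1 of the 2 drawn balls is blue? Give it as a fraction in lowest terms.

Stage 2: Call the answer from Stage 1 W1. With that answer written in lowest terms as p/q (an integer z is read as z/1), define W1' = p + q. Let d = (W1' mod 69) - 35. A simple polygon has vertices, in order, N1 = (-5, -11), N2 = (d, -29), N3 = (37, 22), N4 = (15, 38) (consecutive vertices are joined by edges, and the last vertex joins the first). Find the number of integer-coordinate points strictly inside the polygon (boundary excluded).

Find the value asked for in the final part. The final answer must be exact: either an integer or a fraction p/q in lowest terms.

Stage 1: total draws C(20,2) = 190; favorable C(6,1)*C(14,1) = 84; P = 42/95; answer 42/95
Stage 2: W1 = 42/95; threaded value p + q = 137; d = 33; cross terms: (-5*-29 - 33*-11)=508, (33*22 - 37*-29)=1799, (37*38 - 15*22)=1076, (15*-11 - -5*38)=25; twice the area = |3408| = 3408; area = 1704; boundary points = 2 + 1 + 2 + 1 = 6; strictly interior points = area - boundary/2 + 1 = 1702; answer 1702

1702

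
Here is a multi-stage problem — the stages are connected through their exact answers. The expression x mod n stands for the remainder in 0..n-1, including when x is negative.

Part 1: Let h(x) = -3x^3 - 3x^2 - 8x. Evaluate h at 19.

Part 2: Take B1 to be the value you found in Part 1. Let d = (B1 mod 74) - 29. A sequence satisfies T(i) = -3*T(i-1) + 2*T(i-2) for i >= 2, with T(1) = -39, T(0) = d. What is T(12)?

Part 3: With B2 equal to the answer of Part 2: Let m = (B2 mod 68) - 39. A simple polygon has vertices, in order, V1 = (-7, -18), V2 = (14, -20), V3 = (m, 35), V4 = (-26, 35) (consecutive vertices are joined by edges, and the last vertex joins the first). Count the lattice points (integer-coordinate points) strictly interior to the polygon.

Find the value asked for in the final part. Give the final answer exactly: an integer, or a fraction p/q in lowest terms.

699

Part 1: -3*(19)^3 - 3*(19)^2 - 8*(19)^1 = (-20577) + (-1083) + (-152) = -21812; answer -21812
Part 2: B1 = -21812; d = -11; T(2) = -3*(-39) + 2*(-11) = 95; iterating: T(2)=95, T(3)=-363, T(4)=1279, T(5)=-4563, T(6)=16247, T(7)=-57867, T(8)=206095, T(9)=-734019, T(10)=2614247, T(11)=-9310779, T(12)=33160831; answer 33160831
Part 3: B2 = 33160831; m = -20; cross terms: (-7*-20 - 14*-18)=392, (14*35 - -20*-20)=90, (-20*35 - -26*35)=210, (-26*-18 - -7*35)=713; twice the area = |1405| = 1405; area = 1405/2; boundary points = 1 + 1 + 6 + 1 = 9; strictly interior points = area - boundary/2 + 1 = 699; answer 699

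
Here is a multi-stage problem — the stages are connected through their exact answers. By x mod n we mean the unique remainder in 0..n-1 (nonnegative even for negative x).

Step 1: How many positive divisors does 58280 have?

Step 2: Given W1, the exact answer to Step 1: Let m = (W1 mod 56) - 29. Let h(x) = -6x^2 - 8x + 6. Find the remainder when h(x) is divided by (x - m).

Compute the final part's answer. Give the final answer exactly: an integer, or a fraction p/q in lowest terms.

Step 1: 58280 = 2^3 * 5 * 31 * 47; number of divisors = (3+1) * (1+1) * (1+1) * (1+1) = 32; answer 32
Step 2: W1 = 32; m = 3; remainder = value at the root: -6*(3)^2 - 8*(3)^1 + 6 = (-54) + (-24) + (6) = -72; answer -72

-72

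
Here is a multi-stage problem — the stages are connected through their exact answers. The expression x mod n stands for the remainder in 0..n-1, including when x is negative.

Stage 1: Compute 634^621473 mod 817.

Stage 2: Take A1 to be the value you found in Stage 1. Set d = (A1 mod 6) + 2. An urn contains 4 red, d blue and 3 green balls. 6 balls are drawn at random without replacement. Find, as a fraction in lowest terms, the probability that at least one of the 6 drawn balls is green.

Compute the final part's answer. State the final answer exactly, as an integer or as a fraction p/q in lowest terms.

11/13

Stage 1: squarings mod 817: 634^1=634, 634^2=809, 634^4=64, 634^8=11, 634^16=121, 634^32=752, 634^64=140, 634^128=809, 634^256=64, 634^512=11, 634^1024=121, 634^2048=752, 634^4096=140, 634^8192=809, 634^16384=64, 634^32768=11, 634^65536=121, 634^131072=752, 634^262144=140, 634^524288=809; 634^621473 = 634^1 * 634^32 * 634^128 * 634^256 * 634^512 * 634^2048 * 634^4096 * 634^8192 * 634^16384 * 634^65536 * 634^524288 = 125 (mod 817); answer 125
Stage 2: A1 = 125; d = 7; total draws C(14,6) = 3003; complement C(11,6) = 462; favorable 3003 - 462 = 2541; P = 11/13; answer 11/13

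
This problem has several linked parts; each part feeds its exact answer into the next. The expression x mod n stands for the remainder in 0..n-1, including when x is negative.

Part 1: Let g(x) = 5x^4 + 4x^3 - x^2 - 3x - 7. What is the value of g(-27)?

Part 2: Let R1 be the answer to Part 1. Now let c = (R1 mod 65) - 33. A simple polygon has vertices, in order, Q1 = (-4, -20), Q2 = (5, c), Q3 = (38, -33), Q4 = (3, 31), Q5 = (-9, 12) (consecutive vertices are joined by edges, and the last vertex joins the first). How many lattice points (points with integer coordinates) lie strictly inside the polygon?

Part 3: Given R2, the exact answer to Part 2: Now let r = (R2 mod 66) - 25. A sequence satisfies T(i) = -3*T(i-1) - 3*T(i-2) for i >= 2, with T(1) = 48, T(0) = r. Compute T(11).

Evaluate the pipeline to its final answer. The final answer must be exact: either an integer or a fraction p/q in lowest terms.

-16767

Part 1: 5*(-27)^4 + 4*(-27)^3 - 1*(-27)^2 - 3*(-27)^1 - 7 = (2657205) + (-78732) + (-729) + (81) + (-7) = 2577818; answer 2577818
Part 2: R1 = 2577818; c = 15; cross terms: (-4*15 - 5*-20)=40, (5*-33 - 38*15)=-735, (38*31 - 3*-33)=1277, (3*12 - -9*31)=315, (-9*-20 - -4*12)=228; twice the area = |1125| = 1125; area = 1125/2; boundary points = 1 + 3 + 1 + 1 + 1 = 7; strictly interior points = area - boundary/2 + 1 = 560; answer 560
Part 3: R2 = 560; r = 7; T(2) = -3*(48) - 3*(7) = -165; iterating: T(2)=-165, T(3)=351, T(4)=-558, T(5)=621, T(6)=-189, T(7)=-1296, T(8)=4455, T(9)=-9477, T(10)=15066, T(11)=-16767; answer -16767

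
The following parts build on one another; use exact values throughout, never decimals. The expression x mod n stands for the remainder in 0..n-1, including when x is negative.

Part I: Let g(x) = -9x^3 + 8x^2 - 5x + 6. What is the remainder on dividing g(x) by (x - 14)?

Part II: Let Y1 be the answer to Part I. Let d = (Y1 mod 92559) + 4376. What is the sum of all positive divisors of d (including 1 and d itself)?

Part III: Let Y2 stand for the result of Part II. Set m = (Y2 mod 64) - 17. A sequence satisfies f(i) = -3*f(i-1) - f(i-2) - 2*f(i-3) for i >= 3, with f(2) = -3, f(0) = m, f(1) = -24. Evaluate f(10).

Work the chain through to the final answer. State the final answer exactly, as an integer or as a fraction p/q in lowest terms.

-81294

Part I: remainder = value at the root: -9*(14)^3 + 8*(14)^2 - 5*(14)^1 + 6 = (-24696) + (1568) + (-70) + (6) = -23192; answer -23192
Part II: Y1 = -23192; d = 73743; 73743 = 3 * 47 * 523; sigma = (1 + 3) * (1 + 47) * (1 + 523) = 4 * 48 * 524 = 100608; answer 100608
Part III: Y2 = 100608; m = -17; f(3) = -3*(-3) - 1*(-24) - 2*(-17) = 67; iterating: f(3)=67, f(4)=-150, f(5)=389, f(6)=-1151, f(7)=3364, f(8)=-9719, f(9)=28095, f(10)=-81294; answer -81294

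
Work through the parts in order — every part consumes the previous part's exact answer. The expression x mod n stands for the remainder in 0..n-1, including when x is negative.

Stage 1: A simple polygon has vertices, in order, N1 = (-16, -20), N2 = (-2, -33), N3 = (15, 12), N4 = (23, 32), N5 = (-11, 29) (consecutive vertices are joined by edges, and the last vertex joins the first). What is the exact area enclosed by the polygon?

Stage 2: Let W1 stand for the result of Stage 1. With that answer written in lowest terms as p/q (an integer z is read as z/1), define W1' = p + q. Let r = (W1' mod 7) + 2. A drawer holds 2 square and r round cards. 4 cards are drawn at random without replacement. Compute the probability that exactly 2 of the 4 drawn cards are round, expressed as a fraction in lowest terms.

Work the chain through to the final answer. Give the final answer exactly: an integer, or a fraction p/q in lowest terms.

2/15

Stage 1: cross terms: (-16*-33 - -2*-20)=488, (-2*12 - 15*-33)=471, (15*32 - 23*12)=204, (23*29 - -11*32)=1019, (-11*-20 - -16*29)=684; twice the area = |2866| = 2866; area = 1433; answer 1433
Stage 2: W1 = 1433; threaded value p + q = 1434; r = 8; total draws C(10,4) = 210; favorable C(8,2)*C(2,2) = 28; P = 2/15; answer 2/15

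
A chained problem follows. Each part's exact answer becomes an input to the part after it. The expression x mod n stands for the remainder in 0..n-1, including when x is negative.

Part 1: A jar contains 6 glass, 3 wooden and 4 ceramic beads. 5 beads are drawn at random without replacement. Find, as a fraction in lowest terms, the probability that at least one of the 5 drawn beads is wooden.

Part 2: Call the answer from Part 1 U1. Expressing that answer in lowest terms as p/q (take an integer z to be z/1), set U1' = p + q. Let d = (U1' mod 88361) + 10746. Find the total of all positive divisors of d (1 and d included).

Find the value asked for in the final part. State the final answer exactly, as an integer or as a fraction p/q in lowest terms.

Part 1: total draws C(13,5) = 1287; complement C(10,5) = 252; favorable 1287 - 252 = 1035; P = 115/143; answer 115/143
Part 2: U1 = 115/143; threaded value p + q = 258; d = 11004; 11004 = 2^2 * 3 * 7 * 131; sigma = (1 + 2 + 4) * (1 + 3) * (1 + 7) * (1 + 131) = 7 * 4 * 8 * 132 = 29568; answer 29568

29568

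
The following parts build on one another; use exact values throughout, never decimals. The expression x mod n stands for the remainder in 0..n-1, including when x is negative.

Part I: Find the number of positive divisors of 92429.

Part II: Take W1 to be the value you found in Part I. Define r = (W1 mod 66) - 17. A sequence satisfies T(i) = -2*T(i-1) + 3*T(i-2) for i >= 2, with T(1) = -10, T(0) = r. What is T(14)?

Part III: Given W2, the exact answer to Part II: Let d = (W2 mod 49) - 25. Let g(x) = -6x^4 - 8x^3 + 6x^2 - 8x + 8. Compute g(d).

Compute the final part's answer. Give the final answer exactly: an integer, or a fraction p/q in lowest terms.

Part I: 92429 = 17 * 5437; number of divisors = (1+1) * (1+1) = 4; answer 4
Part II: W1 = 4; r = -13; T(2) = -2*(-10) + 3*(-13) = -19; iterating: T(2)=-19, T(3)=8, T(4)=-73, T(5)=170, T(6)=-559, T(7)=1628, T(8)=-4933, T(9)=14750, T(10)=-44299, T(11)=132848, T(12)=-398593, T(13)=1195730, T(14)=-3587239; answer -3587239
Part III: W2 = -3587239; d = -23; -6*(-23)^4 - 8*(-23)^3 + 6*(-23)^2 - 8*(-23)^1 + 8 = (-1679046) + (97336) + (3174) + (184) + (8) = -1578344; answer -1578344

-1578344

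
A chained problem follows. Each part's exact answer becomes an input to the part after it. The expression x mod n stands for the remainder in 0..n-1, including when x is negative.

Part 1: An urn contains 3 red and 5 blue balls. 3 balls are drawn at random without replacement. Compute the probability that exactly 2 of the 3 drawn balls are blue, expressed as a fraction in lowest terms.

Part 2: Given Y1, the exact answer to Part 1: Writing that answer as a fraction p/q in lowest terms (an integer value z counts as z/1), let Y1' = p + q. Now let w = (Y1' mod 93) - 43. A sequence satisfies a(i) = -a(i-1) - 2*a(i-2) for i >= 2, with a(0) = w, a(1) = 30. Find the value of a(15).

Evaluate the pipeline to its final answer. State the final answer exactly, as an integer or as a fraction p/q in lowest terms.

-2670

Part 1: total draws C(8,3) = 56; favorable C(5,2)*C(3,1) = 30; P = 15/28; answer 15/28
Part 2: Y1 = 15/28; threaded value p + q = 43; w = 0; a(2) = -1*(30) - 2*(0) = -30; iterating: a(2)=-30, a(3)=-30, a(4)=90, a(5)=-30, a(6)=-150, a(7)=210, a(8)=90, a(9)=-510, a(10)=330, a(11)=690, a(12)=-1350, a(13)=-30, a(14)=2730, a(15)=-2670; answer -2670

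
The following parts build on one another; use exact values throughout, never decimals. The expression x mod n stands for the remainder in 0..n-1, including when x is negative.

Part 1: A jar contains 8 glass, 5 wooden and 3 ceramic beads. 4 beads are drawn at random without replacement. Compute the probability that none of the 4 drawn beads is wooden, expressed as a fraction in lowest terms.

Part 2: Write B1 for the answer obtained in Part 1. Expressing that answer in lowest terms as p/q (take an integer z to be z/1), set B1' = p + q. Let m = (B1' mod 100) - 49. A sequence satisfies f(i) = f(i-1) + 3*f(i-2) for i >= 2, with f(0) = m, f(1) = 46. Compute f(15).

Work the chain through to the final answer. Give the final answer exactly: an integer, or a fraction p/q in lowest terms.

130258

Part 1: total draws C(16,4) = 1820; favorable C(11,4) = 330; P = 33/182; answer 33/182
Part 2: B1 = 33/182; threaded value p + q = 215; m = -34; f(2) = 1*(46) + 3*(-34) = -56; iterating: f(2)=-56, f(3)=82, f(4)=-86, f(5)=160, f(6)=-98, f(7)=382, f(8)=88, f(9)=1234, f(10)=1498, f(11)=5200, f(12)=9694, f(13)=25294, f(14)=54376, f(15)=130258; answer 130258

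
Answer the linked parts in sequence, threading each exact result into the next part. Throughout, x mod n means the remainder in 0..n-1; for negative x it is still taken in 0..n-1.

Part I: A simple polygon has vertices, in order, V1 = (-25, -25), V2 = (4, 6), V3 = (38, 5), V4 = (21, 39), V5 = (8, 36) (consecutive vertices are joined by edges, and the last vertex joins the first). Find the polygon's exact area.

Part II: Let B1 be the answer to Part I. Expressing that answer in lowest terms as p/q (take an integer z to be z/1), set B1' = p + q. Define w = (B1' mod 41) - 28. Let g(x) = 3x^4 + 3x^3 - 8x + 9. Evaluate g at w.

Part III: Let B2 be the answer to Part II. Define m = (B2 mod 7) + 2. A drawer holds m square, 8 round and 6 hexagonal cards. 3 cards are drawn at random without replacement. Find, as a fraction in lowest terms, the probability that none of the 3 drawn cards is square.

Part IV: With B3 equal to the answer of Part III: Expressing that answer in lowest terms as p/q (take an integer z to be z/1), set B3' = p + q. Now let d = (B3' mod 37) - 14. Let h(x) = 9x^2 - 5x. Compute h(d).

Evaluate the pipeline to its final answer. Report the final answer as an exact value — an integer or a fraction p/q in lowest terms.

1356

Part I: cross terms: (-25*6 - 4*-25)=-50, (4*5 - 38*6)=-208, (38*39 - 21*5)=1377, (21*36 - 8*39)=444, (8*-25 - -25*36)=700; twice the area = |2263| = 2263; area = 2263/2; answer 2263/2
Part II: B1 = 2263/2; threaded value p + q = 2265; w = -18; 3*(-18)^4 + 3*(-18)^3 - 8*(-18)^1 + 9 = (314928) + (-17496) + (144) + (9) = 297585; answer 297585
Part III: B2 = 297585; m = 3; total draws C(17,3) = 680; favorable C(14,3) = 364; P = 91/170; answer 91/170
Part IV: B3 = 91/170; threaded value p + q = 261; d = -12; 9*(-12)^2 - 5*(-12)^1 = (1296) + (60) = 1356; answer 1356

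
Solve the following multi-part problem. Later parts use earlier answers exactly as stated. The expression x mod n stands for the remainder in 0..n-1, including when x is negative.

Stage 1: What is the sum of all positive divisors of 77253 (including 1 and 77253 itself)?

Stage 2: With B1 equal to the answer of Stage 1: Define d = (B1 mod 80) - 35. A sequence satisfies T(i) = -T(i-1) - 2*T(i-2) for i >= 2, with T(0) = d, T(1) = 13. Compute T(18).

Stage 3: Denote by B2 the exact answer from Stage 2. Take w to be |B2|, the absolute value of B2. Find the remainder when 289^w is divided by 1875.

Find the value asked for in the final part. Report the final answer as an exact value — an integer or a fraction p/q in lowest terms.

Stage 1: 77253 = 3 * 11 * 2341; sigma = (1 + 3) * (1 + 11) * (1 + 2341) = 4 * 12 * 2342 = 112416; answer 112416
Stage 2: B1 = 112416; d = -19; T(2) = -1*(13) - 2*(-19) = 25; iterating: T(2)=25, T(3)=-51, T(4)=1, T(5)=101, T(6)=-103, T(7)=-99, T(8)=305, T(9)=-107, T(10)=-503, T(11)=717, T(12)=289, T(13)=-1723, T(14)=1145, T(15)=2301, T(16)=-4591, T(17)=-11, T(18)=9193; answer 9193
Stage 3: B2 = 9193; w = 9193; squarings mod 1875: 289^1=289, 289^2=1021, 289^4=1816, 289^8=1606, 289^16=1111, 289^32=571, 289^64=1666, 289^128=556, 289^256=1636, 289^512=871, 289^1024=1141, 289^2048=631, 289^4096=661, 289^8192=46; 289^9193 = 289^1 * 289^8 * 289^32 * 289^64 * 289^128 * 289^256 * 289^512 * 289^8192 = 169 (mod 1875); answer 169

169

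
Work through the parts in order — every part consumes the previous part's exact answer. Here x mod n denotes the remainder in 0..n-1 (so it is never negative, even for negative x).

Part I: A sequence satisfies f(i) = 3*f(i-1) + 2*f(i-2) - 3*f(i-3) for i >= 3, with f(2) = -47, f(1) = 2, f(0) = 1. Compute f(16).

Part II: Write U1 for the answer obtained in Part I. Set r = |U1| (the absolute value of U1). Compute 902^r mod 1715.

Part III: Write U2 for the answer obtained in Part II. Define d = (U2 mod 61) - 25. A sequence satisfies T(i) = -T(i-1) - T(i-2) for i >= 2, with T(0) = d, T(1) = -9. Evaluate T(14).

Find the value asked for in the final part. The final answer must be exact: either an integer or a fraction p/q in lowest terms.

Part I: f(3) = 3*(-47) + 2*(2) - 3*(1) = -140; iterating: f(3)=-140, f(4)=-520, f(5)=-1699, f(6)=-5717, f(7)=-18989, f(8)=-63304, f(9)=-210739, f(10)=-701858, f(11)=-2337140, f(12)=-7782919, f(13)=-25917463, f(14)=-86306807, f(15)=-287406590, f(16)=-957080995; answer -957080995
Part II: U1 = -957080995; r = 957080995; squarings mod 1715: 902^1=902, 902^2=694, 902^4=1436, 902^8=666, 902^16=1086, 902^32=1191, 902^64=176, 902^128=106, 902^256=946, 902^512=1401, 902^1024=841, 902^2048=701, 902^4096=911, 902^8192=1576, 902^16384=456, 902^32768=421, 902^65536=596, 902^131072=211, 902^262144=1646, 902^524288=1331, 902^1048576=1681, 902^2097152=1156, 902^4194304=351, 902^8388608=1436, 902^16777216=666, 902^33554432=1086, 902^67108864=1191, 902^134217728=176, 902^268435456=106, 902^536870912=946; 902^957080995 = 902^1 * 902^2 * 902^32 * 902^128 * 902^256 * 902^1024 * 902^8192 * 902^16384 * 902^32768 * 902^65536 * 902^131072 * 902^524288 * 902^16777216 * 902^134217728 * 902^268435456 * 902^536870912 = 503 (mod 1715); answer 503
Part III: U2 = 503; d = -10; T(2) = -1*(-9) - 1*(-10) = 19; iterating: T(2)=19, T(3)=-10, T(4)=-9, T(5)=19, T(6)=-10, T(7)=-9, T(8)=19, T(9)=-10, T(10)=-9, T(11)=19, T(12)=-10, T(13)=-9, T(14)=19; answer 19

19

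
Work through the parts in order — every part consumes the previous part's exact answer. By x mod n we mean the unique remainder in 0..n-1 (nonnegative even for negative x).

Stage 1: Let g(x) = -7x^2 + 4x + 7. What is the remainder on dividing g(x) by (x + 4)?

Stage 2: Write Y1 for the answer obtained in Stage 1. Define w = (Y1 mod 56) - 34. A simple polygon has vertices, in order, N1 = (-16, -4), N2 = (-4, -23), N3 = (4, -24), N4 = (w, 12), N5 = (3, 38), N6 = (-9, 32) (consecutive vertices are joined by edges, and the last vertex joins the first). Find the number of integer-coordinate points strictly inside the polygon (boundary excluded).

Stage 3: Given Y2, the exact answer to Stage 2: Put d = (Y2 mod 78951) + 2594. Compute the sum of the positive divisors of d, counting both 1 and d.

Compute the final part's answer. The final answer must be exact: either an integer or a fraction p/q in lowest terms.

4298

Stage 1: remainder = value at the root: -7*(-4)^2 + 4*(-4)^1 + 7 = (-112) + (-16) + (7) = -121; answer -121
Stage 2: Y1 = -121; w = 13; cross terms: (-16*-23 - -4*-4)=352, (-4*-24 - 4*-23)=188, (4*12 - 13*-24)=360, (13*38 - 3*12)=458, (3*32 - -9*38)=438, (-9*-4 - -16*32)=548; twice the area = |2344| = 2344; area = 1172; boundary points = 1 + 1 + 9 + 2 + 6 + 1 = 20; strictly interior points = area - boundary/2 + 1 = 1163; answer 1163
Stage 3: Y2 = 1163; d = 3757; 3757 = 13 * 17^2; sigma = (1 + 13) * (1 + 17 + 289) = 14 * 307 = 4298; answer 4298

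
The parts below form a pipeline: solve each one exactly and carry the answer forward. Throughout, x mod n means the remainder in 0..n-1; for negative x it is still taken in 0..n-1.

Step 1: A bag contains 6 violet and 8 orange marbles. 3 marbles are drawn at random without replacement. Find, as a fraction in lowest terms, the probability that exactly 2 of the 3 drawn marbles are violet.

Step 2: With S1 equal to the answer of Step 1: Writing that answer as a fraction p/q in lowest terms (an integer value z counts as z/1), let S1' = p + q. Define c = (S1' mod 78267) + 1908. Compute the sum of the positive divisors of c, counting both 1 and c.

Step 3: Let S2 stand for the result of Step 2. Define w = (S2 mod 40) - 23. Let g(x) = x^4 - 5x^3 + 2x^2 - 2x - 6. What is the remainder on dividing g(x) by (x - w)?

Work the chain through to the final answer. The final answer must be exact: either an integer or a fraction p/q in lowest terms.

Step 1: total draws C(14,3) = 364; favorable C(6,2)*C(8,1) = 120; P = 30/91; answer 30/91
Step 2: S1 = 30/91; threaded value p + q = 121; c = 2029; 2029 is prime, so its only divisors are 1 and 2029; sigma = 1 + 2029 = 2030; answer 2030
Step 3: S2 = 2030; w = 7; remainder = value at the root: 1*(7)^4 - 5*(7)^3 + 2*(7)^2 - 2*(7)^1 - 6 = (2401) + (-1715) + (98) + (-14) + (-6) = 764; answer 764

764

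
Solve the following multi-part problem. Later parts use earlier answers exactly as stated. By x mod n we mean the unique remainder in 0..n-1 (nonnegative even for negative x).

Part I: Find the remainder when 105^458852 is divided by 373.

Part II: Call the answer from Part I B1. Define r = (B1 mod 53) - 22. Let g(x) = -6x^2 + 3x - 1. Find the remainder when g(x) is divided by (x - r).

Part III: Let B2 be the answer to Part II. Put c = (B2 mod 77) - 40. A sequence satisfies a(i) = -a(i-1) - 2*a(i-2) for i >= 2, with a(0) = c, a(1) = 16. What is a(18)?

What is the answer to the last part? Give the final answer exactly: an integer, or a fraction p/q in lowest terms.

-4070

Part I: squarings mod 373: 105^1=105, 105^2=208, 105^4=369, 105^8=16, 105^16=256, 105^32=261, 105^64=235, 105^128=21, 105^256=68, 105^512=148, 105^1024=270, 105^2048=165, 105^4096=369, 105^8192=16, 105^16384=256, 105^32768=261, 105^65536=235, 105^131072=21, 105^262144=68; 105^458852 = 105^4 * 105^32 * 105^64 * 105^65536 * 105^131072 * 105^262144 = 283 (mod 373); answer 283
Part II: B1 = 283; r = -4; remainder = value at the root: -6*(-4)^2 + 3*(-4)^1 - 1 = (-96) + (-12) + (-1) = -109; answer -109
Part III: B2 = -109; c = 5; a(2) = -1*(16) - 2*(5) = -26; iterating: a(2)=-26, a(3)=-6, a(4)=58, a(5)=-46, a(6)=-70, a(7)=162, a(8)=-22, a(9)=-302, a(10)=346, a(11)=258, a(12)=-950, a(13)=434, a(14)=1466, a(15)=-2334, a(16)=-598, a(17)=5266, a(18)=-4070; answer -4070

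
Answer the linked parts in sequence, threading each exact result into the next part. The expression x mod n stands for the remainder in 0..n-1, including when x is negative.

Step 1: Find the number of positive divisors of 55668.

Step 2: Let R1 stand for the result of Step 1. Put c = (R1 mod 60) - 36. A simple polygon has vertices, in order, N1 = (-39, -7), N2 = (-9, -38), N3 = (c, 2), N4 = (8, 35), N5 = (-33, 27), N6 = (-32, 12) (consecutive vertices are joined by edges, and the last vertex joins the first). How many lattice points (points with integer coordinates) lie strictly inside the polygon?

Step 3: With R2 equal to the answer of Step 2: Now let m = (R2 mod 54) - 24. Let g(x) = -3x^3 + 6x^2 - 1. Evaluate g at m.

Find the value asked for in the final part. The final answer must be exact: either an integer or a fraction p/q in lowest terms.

-61153

Step 1: 55668 = 2^2 * 3 * 4639; number of divisors = (2+1) * (1+1) * (1+1) = 12; answer 12
Step 2: R1 = 12; c = -24; cross terms: (-39*-38 - -9*-7)=1419, (-9*2 - -24*-38)=-930, (-24*35 - 8*2)=-856, (8*27 - -33*35)=1371, (-33*12 - -32*27)=468, (-32*-7 - -39*12)=692; twice the area = |2164| = 2164; area = 1082; boundary points = 1 + 5 + 1 + 1 + 1 + 1 = 10; strictly interior points = area - boundary/2 + 1 = 1078; answer 1078
Step 3: R2 = 1078; m = 28; -3*(28)^3 + 6*(28)^2 - 1 = (-65856) + (4704) + (-1) = -61153; answer -61153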